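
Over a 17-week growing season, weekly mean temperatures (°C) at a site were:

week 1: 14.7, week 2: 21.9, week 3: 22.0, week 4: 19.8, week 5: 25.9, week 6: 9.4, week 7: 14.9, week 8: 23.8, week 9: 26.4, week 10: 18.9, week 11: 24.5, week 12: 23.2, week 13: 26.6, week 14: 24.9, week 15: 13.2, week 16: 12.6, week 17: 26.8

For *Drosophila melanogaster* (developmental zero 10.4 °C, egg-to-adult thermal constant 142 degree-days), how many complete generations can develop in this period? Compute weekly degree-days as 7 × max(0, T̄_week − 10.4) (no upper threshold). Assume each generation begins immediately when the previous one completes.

Weekly DD (7 × max(0, T̄ − 10.4)): 30.1, 80.5, 81.2, 65.8, 108.5, 0.0, 31.5, 93.8, 112.0, 59.5, 98.7, 89.6, 113.4, 101.5, 19.6, 15.4, 114.8.
Season total = 1215.9 DD.
Complete generations = ⌊1215.9 / 142⌋ = 8.

8 generations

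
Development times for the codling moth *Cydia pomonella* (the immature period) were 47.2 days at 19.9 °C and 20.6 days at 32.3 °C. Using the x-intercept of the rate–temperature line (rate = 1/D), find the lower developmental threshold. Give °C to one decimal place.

10.3 °C

Under the model K = D·(T − T_b), so D₁·(T₁ − T_b) = D₂·(T₂ − T_b).
47.2·(19.9 − T_b) = 20.6·(32.3 − T_b)
T_b = (47.2·19.9 − 20.6·32.3) / (47.2 − 20.6) = 273.90 / 26.6 = 10.297 °C ≈ 10.3 °C.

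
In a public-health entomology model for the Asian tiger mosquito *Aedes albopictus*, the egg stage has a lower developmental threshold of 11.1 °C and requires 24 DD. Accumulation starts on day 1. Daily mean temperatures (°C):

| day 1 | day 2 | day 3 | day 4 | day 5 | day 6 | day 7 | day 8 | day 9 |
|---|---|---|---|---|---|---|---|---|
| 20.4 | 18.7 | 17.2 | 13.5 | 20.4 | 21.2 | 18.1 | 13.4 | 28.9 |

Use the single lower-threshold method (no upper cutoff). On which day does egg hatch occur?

day 4

Daily DD above 11.1 °C: 9.3, 7.6, 6.1, 2.4, 9.3, 10.1, 7.0, 2.3, 17.8.
Cumulative: 9.3, 16.9, 23.0, 25.4, 34.7, 44.8, 51.8, 54.1, 71.9.
The total first reaches 24 DD on day 4.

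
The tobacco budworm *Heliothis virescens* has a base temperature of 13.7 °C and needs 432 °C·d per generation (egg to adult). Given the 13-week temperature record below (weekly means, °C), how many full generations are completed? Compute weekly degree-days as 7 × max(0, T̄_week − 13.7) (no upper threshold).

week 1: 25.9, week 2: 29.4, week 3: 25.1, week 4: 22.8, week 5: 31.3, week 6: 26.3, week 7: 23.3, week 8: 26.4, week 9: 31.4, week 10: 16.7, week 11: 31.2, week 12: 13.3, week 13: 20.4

2 generations

Weekly DD (7 × max(0, T̄ − 13.7)): 85.4, 109.9, 79.8, 63.7, 123.2, 88.2, 67.2, 88.9, 123.9, 21.0, 122.5, 0.0, 46.9.
Season total = 1020.6 DD.
Complete generations = ⌊1020.6 / 432⌋ = 2.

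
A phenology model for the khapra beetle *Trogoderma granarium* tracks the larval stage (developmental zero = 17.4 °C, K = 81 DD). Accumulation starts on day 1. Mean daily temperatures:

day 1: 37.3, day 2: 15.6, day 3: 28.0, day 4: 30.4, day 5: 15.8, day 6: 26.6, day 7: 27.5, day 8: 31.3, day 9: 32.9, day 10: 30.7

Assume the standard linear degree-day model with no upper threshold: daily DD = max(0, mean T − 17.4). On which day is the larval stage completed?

day 9

Daily DD above 17.4 °C: 19.9, 0.0, 10.6, 13.0, 0.0, 9.2, 10.1, 13.9, 15.5, 13.3.
Cumulative: 19.9, 19.9, 30.5, 43.5, 43.5, 52.7, 62.8, 76.7, 92.2, 105.5.
The total first reaches 81 DD on day 9.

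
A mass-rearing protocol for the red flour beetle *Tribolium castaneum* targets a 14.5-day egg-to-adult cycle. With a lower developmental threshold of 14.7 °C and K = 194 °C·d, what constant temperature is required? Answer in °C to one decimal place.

28.1 °C

Required daily accumulation = 194 / 14.5 = 13.379 DD/day.
T = T_base + 13.379 = 14.7 + 13.379 = 28.079 ≈ 28.1 °C.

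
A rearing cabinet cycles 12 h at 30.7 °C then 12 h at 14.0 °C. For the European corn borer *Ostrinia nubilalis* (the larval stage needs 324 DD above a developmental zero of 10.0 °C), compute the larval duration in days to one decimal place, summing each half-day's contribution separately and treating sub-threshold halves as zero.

Day half: max(0, 30.7 − 10.0) × 0.5 = 20.7 × 0.5 = 10.35 DD.
Night half: max(0, 14.0 − 10.0) × 0.5 = 4.0 × 0.5 = 2.00 DD.
Per 24 h: 12.35 DD/day.
Duration = 324 / 12.35 = 26.235 ≈ 26.2 days.

26.2 days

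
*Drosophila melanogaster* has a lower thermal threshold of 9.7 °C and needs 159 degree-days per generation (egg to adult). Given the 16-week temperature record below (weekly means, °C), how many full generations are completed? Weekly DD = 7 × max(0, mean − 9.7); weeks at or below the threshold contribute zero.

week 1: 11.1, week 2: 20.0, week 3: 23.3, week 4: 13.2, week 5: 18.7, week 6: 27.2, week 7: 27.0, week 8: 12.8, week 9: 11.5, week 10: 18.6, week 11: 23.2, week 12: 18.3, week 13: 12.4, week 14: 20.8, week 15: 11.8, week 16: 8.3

5 generations

Weekly DD (7 × max(0, T̄ − 9.7)): 9.8, 72.1, 95.2, 24.5, 63.0, 122.5, 121.1, 21.7, 12.6, 62.3, 94.5, 60.2, 18.9, 77.7, 14.7, 0.0.
Season total = 870.8 DD.
Complete generations = ⌊870.8 / 159⌋ = 5.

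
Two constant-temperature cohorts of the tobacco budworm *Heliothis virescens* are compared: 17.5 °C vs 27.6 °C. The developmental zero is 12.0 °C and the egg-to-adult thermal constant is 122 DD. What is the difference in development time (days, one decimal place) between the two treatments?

14.4 days

At 17.5 °C: 122 / (17.5 − 12.0) = 122 / 5.5 = 22.182 d.
At 27.6 °C: 122 / (27.6 − 12.0) = 122 / 15.6 = 7.821 d.
Difference = |22.182 − 7.821| = 14.361 ≈ 14.4 days.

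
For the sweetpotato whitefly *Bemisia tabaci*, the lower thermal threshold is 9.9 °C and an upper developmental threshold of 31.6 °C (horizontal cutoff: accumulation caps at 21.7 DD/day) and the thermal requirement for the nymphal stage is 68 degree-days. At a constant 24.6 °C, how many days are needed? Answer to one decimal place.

Daily accumulation = 24.6 − 9.9 = 14.7 DD/day.
Duration = 68 / 14.7 = 4.626 ≈ 4.6 days.

4.6 days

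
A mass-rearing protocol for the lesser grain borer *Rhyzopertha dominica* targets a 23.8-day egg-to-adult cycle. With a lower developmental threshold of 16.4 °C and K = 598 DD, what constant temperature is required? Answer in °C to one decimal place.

41.5 °C

Required daily accumulation = 598 / 23.8 = 25.126 DD/day.
T = T_base + 25.126 = 16.4 + 25.126 = 41.526 ≈ 41.5 °C.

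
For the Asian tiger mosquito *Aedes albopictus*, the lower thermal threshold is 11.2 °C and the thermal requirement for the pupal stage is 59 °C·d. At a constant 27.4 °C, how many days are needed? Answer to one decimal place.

Daily accumulation = 27.4 − 11.2 = 16.2 DD/day.
Duration = 59 / 16.2 = 3.642 ≈ 3.6 days.

3.6 days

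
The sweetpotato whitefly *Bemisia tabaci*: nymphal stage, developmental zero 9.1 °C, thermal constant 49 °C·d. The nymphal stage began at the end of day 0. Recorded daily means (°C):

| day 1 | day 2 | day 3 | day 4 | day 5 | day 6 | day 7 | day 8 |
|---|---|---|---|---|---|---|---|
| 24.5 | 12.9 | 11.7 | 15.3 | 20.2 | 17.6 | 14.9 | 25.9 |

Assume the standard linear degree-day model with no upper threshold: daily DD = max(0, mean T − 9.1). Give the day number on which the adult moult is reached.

day 7

Daily DD above 9.1 °C: 15.4, 3.8, 2.6, 6.2, 11.1, 8.5, 5.8, 16.8.
Cumulative: 15.4, 19.2, 21.8, 28.0, 39.1, 47.6, 53.4, 70.2.
The total first reaches 49 DD on day 7.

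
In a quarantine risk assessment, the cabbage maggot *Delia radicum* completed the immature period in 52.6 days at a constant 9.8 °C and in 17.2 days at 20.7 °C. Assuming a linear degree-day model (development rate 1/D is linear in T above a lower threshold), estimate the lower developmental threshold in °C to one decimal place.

4.5 °C

Equal thermal constants: D₁(T₁ − T_b) = D₂(T₂ − T_b).
52.6·(9.8 − T_b) = 17.2·(20.7 − T_b)
T_b = (52.6·9.8 − 17.2·20.7) / (52.6 − 17.2) = 159.44 / 35.4 = 4.504 °C ≈ 4.5 °C.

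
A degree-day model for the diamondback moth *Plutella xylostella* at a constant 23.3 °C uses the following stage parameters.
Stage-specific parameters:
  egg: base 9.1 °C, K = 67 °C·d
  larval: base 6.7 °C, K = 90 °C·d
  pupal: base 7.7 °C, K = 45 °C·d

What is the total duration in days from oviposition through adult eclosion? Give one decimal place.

13.0 days

egg: 67 / (23.3 − 9.1) = 67 / 14.2 = 4.718 d.
larval: 90 / (23.3 − 6.7) = 90 / 16.6 = 5.422 d.
pupal: 45 / (23.3 − 7.7) = 45 / 15.6 = 2.885 d.
Sum = 13.025 ≈ 13.0 days.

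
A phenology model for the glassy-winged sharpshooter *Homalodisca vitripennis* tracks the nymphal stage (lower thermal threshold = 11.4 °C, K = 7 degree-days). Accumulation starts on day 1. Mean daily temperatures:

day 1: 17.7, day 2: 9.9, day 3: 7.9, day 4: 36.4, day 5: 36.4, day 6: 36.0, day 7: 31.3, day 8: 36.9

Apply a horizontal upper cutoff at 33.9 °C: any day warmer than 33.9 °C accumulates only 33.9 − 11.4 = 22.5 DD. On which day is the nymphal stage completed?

Daily DD above 11.4 °C (capped at 22.5): 6.3, 0.0, 0.0, 22.5, 22.5, 22.5, 19.9, 22.5.
Cumulative: 6.3, 6.3, 6.3, 28.8, 51.3, 73.8, 93.7, 116.2.
The total first reaches 7 DD on day 4.

day 4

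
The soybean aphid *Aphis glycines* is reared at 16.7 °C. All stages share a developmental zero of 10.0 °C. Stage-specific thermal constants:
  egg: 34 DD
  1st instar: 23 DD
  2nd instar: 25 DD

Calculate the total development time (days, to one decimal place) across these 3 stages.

Daily accumulation at 16.7 °C = 16.7 − 10.0 = 6.7 DD/day.
Total K = 34 + 23 + 25 = 82 DD.
Total duration = 82 / 6.7 = 12.239 ≈ 12.2 days.

12.2 days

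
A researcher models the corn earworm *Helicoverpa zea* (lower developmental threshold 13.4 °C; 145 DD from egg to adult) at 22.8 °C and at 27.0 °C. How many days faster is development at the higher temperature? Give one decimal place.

At 22.8 °C: 145 / (22.8 − 13.4) = 145 / 9.4 = 15.426 d.
At 27.0 °C: 145 / (27.0 − 13.4) = 145 / 13.6 = 10.662 d.
Difference = |15.426 − 10.662| = 4.764 ≈ 4.8 days.

4.8 days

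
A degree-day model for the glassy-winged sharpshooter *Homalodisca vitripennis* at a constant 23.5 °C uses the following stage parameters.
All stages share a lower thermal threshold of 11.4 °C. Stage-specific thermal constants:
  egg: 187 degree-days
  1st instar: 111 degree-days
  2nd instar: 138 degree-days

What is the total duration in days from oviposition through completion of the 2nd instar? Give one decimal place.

36.0 days

Daily accumulation at 23.5 °C = 23.5 − 11.4 = 12.1 DD/day.
Total K = 187 + 111 + 138 = 436 DD.
Total duration = 436 / 12.1 = 36.033 ≈ 36.0 days.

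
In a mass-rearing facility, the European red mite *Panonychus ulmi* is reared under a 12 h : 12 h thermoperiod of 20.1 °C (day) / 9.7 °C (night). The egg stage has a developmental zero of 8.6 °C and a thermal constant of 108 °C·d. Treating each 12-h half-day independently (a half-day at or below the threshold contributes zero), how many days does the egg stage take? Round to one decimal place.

17.1 days

Day half: max(0, 20.1 − 8.6) × 0.5 = 11.5 × 0.5 = 5.75 DD.
Night half: max(0, 9.7 − 8.6) × 0.5 = 1.1 × 0.5 = 0.55 DD.
Per 24 h: 6.30 DD/day.
Duration = 108 / 6.30 = 17.143 ≈ 17.1 days.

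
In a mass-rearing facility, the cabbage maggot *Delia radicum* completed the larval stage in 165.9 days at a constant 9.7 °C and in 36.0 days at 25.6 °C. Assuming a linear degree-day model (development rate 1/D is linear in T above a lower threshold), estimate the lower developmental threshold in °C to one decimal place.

5.3 °C

Linear rate model ⇒ the product D·(T − T_b) is constant across temperatures.
165.9·(9.7 − T_b) = 36.0·(25.6 − T_b)
T_b = (165.9·9.7 − 36.0·25.6) / (165.9 − 36.0) = 687.63 / 129.9 = 5.294 °C ≈ 5.3 °C.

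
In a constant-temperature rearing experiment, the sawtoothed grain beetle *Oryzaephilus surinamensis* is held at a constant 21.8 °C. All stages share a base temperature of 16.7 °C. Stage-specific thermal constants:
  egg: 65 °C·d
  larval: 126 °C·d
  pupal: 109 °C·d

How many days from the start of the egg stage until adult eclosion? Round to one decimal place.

58.8 days

Daily accumulation at 21.8 °C = 21.8 − 16.7 = 5.1 DD/day.
Total K = 65 + 126 + 109 = 300 DD.
Total duration = 300 / 5.1 = 58.824 ≈ 58.8 days.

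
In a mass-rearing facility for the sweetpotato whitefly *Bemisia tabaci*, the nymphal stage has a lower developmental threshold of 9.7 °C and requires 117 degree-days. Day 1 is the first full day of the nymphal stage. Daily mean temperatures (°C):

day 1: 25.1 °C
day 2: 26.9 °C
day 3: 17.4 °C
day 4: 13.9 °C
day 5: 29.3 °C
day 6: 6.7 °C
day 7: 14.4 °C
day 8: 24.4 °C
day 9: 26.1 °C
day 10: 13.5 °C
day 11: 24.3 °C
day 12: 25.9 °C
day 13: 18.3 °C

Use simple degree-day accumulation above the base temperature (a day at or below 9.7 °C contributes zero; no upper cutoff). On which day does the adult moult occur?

day 11

Daily DD above 9.7 °C: 15.4, 17.2, 7.7, 4.2, 19.6, 0.0, 4.7, 14.7, 16.4, 3.8, 14.6, 16.2, 8.6.
Cumulative: 15.4, 32.6, 40.3, 44.5, 64.1, 64.1, 68.8, 83.5, 99.9, 103.7, 118.3, 134.5, 143.1.
The total first reaches 117 DD on day 11.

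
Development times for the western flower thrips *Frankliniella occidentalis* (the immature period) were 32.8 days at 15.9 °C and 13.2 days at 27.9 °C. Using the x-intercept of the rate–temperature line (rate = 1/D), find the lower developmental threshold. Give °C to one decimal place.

7.8 °C

Under the model K = D·(T − T_b), so D₁·(T₁ − T_b) = D₂·(T₂ − T_b).
32.8·(15.9 − T_b) = 13.2·(27.9 − T_b)
T_b = (32.8·15.9 − 13.2·27.9) / (32.8 − 13.2) = 153.24 / 19.6 = 7.818 °C ≈ 7.8 °C.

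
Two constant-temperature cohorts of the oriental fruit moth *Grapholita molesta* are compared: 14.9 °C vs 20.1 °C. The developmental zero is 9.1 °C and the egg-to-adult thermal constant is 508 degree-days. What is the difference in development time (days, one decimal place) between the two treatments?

41.4 days

At 14.9 °C: 508 / (14.9 − 9.1) = 508 / 5.8 = 87.586 d.
At 20.1 °C: 508 / (20.1 − 9.1) = 508 / 11.0 = 46.182 d.
Difference = |87.586 − 46.182| = 41.404 ≈ 41.4 days.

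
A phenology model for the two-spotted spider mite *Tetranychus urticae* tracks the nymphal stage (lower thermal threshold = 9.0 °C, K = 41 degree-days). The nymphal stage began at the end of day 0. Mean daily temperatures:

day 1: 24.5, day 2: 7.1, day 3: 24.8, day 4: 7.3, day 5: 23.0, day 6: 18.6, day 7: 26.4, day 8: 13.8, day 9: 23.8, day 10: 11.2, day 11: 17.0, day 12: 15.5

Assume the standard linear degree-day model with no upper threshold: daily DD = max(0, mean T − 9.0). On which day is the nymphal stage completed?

Daily DD above 9.0 °C: 15.5, 0.0, 15.8, 0.0, 14.0, 9.6, 17.4, 4.8, 14.8, 2.2, 8.0, 6.5.
Cumulative: 15.5, 15.5, 31.3, 31.3, 45.3, 54.9, 72.3, 77.1, 91.9, 94.1, 102.1, 108.6.
The total first reaches 41 DD on day 5.

day 5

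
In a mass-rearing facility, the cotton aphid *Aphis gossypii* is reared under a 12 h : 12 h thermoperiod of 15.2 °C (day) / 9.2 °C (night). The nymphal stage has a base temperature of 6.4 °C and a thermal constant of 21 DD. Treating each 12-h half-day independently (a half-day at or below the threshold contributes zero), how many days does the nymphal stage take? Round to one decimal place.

Day half: max(0, 15.2 − 6.4) × 0.5 = 8.8 × 0.5 = 4.40 DD.
Night half: max(0, 9.2 − 6.4) × 0.5 = 2.8 × 0.5 = 1.40 DD.
Per 24 h: 5.80 DD/day.
Duration = 21 / 5.80 = 3.621 ≈ 3.6 days.

3.6 days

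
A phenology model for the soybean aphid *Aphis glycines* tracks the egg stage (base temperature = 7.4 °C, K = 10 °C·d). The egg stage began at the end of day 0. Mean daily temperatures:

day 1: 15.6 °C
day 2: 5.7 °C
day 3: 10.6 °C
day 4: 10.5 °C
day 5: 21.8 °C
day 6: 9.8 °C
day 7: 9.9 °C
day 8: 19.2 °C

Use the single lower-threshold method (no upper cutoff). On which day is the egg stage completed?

day 3

Daily DD above 7.4 °C: 8.2, 0.0, 3.2, 3.1, 14.4, 2.4, 2.5, 11.8.
Cumulative: 8.2, 8.2, 11.4, 14.5, 28.9, 31.3, 33.8, 45.6.
The total first reaches 10 DD on day 3.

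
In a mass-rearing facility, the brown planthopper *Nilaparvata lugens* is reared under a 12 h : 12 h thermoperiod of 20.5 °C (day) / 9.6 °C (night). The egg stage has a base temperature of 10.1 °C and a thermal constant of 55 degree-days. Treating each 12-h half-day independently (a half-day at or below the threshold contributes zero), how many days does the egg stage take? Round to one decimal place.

Day half: max(0, 20.5 − 10.1) × 0.5 = 10.4 × 0.5 = 5.20 DD.
Night half: max(0, 9.6 − 10.1) × 0.5 = 0.0 × 0.5 = 0.00 DD.
Per 24 h: 5.20 DD/day.
Duration = 55 / 5.20 = 10.577 ≈ 10.6 days.

10.6 days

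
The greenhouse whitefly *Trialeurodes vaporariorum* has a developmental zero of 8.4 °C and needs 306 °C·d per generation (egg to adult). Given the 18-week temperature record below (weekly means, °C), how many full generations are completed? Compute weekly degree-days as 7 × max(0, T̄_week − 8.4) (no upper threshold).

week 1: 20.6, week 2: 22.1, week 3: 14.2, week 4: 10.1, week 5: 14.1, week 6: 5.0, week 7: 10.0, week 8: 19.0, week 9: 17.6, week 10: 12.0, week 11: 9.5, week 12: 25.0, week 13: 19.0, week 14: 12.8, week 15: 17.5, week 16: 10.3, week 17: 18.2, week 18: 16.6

Weekly DD (7 × max(0, T̄ − 8.4)): 85.4, 95.9, 40.6, 11.9, 39.9, 0.0, 11.2, 74.2, 64.4, 25.2, 7.7, 116.2, 74.2, 30.8, 63.7, 13.3, 68.6, 57.4.
Season total = 880.6 DD.
Complete generations = ⌊880.6 / 306⌋ = 2.

2 generations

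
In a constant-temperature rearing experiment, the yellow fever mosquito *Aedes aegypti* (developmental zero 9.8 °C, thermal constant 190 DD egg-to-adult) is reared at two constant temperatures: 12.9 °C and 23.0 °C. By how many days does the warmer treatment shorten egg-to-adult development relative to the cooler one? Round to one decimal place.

46.9 days

At 12.9 °C: 190 / (12.9 − 9.8) = 190 / 3.1 = 61.290 d.
At 23.0 °C: 190 / (23.0 − 9.8) = 190 / 13.2 = 14.394 d.
Difference = |61.290 − 14.394| = 46.896 ≈ 46.9 days.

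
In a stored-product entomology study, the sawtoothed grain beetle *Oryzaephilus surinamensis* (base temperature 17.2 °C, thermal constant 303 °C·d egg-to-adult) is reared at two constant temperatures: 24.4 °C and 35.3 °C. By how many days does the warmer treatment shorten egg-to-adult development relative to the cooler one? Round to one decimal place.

25.3 days

At 24.4 °C: 303 / (24.4 − 17.2) = 303 / 7.2 = 42.083 d.
At 35.3 °C: 303 / (35.3 − 17.2) = 303 / 18.1 = 16.740 d.
Difference = |42.083 − 16.740| = 25.343 ≈ 25.3 days.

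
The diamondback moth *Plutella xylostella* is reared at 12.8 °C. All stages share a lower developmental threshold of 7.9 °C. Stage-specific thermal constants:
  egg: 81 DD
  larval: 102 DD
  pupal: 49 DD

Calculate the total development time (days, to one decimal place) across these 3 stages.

Daily accumulation at 12.8 °C = 12.8 − 7.9 = 4.9 DD/day.
Total K = 81 + 102 + 49 = 232 DD.
Total duration = 232 / 4.9 = 47.347 ≈ 47.3 days.

47.3 days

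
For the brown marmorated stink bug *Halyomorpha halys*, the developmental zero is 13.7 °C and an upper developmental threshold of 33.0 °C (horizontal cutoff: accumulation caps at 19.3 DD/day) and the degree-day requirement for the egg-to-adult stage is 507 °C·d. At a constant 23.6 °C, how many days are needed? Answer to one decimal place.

51.2 days

Daily accumulation = 23.6 − 13.7 = 9.9 DD/day.
Duration = 507 / 9.9 = 51.212 ≈ 51.2 days.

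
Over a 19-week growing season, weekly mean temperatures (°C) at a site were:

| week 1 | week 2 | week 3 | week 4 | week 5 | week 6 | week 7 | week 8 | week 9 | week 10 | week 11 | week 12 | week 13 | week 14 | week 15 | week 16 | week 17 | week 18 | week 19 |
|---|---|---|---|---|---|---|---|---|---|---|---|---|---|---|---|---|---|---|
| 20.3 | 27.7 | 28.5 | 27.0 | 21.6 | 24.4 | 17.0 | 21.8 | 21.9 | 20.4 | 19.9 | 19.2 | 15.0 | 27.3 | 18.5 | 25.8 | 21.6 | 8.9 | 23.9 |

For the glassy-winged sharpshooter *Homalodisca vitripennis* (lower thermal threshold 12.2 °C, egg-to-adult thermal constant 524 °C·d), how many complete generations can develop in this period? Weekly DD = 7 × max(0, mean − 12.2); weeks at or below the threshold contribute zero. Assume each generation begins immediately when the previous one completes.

Weekly DD (7 × max(0, T̄ − 12.2)): 56.7, 108.5, 114.1, 103.6, 65.8, 85.4, 33.6, 67.2, 67.9, 57.4, 53.9, 49.0, 19.6, 105.7, 44.1, 95.2, 65.8, 0.0, 81.9.
Season total = 1275.4 DD.
Complete generations = ⌊1275.4 / 524⌋ = 2.

2 generations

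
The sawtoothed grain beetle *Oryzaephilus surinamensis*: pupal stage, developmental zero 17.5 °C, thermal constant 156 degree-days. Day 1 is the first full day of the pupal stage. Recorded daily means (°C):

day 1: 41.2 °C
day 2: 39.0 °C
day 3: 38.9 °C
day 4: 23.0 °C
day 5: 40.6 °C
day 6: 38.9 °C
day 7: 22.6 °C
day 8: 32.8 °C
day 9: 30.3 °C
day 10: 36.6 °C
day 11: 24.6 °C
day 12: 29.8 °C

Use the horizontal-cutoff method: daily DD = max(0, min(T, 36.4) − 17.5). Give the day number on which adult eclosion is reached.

day 11

Daily DD above 17.5 °C (capped at 18.9): 18.9, 18.9, 18.9, 5.5, 18.9, 18.9, 5.1, 15.3, 12.8, 18.9, 7.1, 12.3.
Cumulative: 18.9, 37.8, 56.7, 62.2, 81.1, 100.0, 105.1, 120.4, 133.2, 152.1, 159.2, 171.5.
The total first reaches 156 DD on day 11.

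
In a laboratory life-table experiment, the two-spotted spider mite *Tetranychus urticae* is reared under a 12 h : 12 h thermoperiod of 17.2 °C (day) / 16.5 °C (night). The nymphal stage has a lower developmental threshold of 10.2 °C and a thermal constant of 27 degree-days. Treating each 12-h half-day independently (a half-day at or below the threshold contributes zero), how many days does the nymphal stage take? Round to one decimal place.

4.1 days

Day half: max(0, 17.2 − 10.2) × 0.5 = 7.0 × 0.5 = 3.50 DD.
Night half: max(0, 16.5 − 10.2) × 0.5 = 6.3 × 0.5 = 3.15 DD.
Per 24 h: 6.65 DD/day.
Duration = 27 / 6.65 = 4.060 ≈ 4.1 days.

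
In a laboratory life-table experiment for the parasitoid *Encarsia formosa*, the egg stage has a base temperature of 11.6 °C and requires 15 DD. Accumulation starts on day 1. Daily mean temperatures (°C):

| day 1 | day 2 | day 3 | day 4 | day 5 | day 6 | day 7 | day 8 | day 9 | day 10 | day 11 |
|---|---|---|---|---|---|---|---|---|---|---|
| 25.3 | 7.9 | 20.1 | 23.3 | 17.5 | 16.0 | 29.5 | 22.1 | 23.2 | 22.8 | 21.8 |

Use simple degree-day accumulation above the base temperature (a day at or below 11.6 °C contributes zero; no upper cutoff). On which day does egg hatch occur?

Daily DD above 11.6 °C: 13.7, 0.0, 8.5, 11.7, 5.9, 4.4, 17.9, 10.5, 11.6, 11.2, 10.2.
Cumulative: 13.7, 13.7, 22.2, 33.9, 39.8, 44.2, 62.1, 72.6, 84.2, 95.4, 105.6.
The total first reaches 15 DD on day 3.

day 3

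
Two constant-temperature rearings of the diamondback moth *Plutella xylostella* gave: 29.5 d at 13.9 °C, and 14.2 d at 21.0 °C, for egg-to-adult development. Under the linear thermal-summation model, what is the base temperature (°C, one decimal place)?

Equal thermal constants: D₁(T₁ − T_b) = D₂(T₂ − T_b).
29.5·(13.9 − T_b) = 14.2·(21.0 − T_b)
T_b = (29.5·13.9 − 14.2·21.0) / (29.5 − 14.2) = 111.85 / 15.3 = 7.310 °C ≈ 7.3 °C.

7.3 °C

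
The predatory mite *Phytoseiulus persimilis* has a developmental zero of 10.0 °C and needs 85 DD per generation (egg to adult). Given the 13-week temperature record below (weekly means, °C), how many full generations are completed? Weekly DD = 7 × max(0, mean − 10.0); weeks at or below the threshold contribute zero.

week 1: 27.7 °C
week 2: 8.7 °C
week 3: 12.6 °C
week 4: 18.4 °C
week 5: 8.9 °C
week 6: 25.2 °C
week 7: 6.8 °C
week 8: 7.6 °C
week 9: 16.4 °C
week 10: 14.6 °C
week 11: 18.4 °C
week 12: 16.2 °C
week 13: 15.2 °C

Weekly DD (7 × max(0, T̄ − 10.0)): 123.9, 0.0, 18.2, 58.8, 0.0, 106.4, 0.0, 0.0, 44.8, 32.2, 58.8, 43.4, 36.4.
Season total = 522.9 DD.
Complete generations = ⌊522.9 / 85⌋ = 6.

6 generations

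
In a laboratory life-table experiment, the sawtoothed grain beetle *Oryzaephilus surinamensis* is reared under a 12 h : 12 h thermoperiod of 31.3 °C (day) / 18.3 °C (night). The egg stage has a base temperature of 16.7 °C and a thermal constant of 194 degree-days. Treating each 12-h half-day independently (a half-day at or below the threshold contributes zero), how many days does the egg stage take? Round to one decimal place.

24.0 days

Day half: max(0, 31.3 − 16.7) × 0.5 = 14.6 × 0.5 = 7.30 DD.
Night half: max(0, 18.3 − 16.7) × 0.5 = 1.6 × 0.5 = 0.80 DD.
Per 24 h: 8.10 DD/day.
Duration = 194 / 8.10 = 23.951 ≈ 24.0 days.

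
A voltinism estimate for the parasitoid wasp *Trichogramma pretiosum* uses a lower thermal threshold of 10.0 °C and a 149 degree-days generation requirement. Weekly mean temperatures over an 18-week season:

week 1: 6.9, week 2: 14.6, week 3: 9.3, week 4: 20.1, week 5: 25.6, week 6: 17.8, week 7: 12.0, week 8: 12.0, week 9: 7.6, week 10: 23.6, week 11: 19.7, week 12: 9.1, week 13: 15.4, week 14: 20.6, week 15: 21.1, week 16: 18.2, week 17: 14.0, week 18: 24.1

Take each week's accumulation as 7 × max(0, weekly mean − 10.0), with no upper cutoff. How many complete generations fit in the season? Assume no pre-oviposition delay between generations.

Weekly DD (7 × max(0, T̄ − 10.0)): 0.0, 32.2, 0.0, 70.7, 109.2, 54.6, 14.0, 14.0, 0.0, 95.2, 67.9, 0.0, 37.8, 74.2, 77.7, 57.4, 28.0, 98.7.
Season total = 831.6 DD.
Complete generations = ⌊831.6 / 149⌋ = 5.

5 generations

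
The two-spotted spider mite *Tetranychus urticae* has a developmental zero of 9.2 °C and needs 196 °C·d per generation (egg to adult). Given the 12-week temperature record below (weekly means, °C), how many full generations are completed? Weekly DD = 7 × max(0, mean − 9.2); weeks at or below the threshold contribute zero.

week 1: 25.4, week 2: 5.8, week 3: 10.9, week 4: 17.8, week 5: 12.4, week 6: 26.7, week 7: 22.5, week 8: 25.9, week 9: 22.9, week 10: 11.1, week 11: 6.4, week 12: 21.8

Weekly DD (7 × max(0, T̄ − 9.2)): 113.4, 0.0, 11.9, 60.2, 22.4, 122.5, 93.1, 116.9, 95.9, 13.3, 0.0, 88.2.
Season total = 737.8 DD.
Complete generations = ⌊737.8 / 196⌋ = 3.

3 generations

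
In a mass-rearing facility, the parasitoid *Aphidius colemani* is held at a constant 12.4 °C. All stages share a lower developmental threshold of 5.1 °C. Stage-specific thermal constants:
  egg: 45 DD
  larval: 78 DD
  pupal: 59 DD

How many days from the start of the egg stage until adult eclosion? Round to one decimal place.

Daily accumulation at 12.4 °C = 12.4 − 5.1 = 7.3 DD/day.
Total K = 45 + 78 + 59 = 182 DD.
Total duration = 182 / 7.3 = 24.932 ≈ 24.9 days.

24.9 days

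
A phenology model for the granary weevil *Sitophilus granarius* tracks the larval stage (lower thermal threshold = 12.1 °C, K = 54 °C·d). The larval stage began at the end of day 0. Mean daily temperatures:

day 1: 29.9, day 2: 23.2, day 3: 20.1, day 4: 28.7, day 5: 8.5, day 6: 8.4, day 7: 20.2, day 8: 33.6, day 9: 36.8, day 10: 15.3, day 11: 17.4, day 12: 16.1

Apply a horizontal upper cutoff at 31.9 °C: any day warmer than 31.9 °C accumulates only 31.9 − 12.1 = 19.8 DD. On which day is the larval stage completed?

day 7

Daily DD above 12.1 °C (capped at 19.8): 17.8, 11.1, 8.0, 16.6, 0.0, 0.0, 8.1, 19.8, 19.8, 3.2, 5.3, 4.0.
Cumulative: 17.8, 28.9, 36.9, 53.5, 53.5, 53.5, 61.6, 81.4, 101.2, 104.4, 109.7, 113.7.
The total first reaches 54 DD on day 7.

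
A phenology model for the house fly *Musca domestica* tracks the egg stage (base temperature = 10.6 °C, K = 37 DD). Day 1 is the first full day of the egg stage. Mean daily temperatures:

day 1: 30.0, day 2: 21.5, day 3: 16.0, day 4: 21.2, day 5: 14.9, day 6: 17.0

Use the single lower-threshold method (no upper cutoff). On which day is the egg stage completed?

Daily DD above 10.6 °C: 19.4, 10.9, 5.4, 10.6, 4.3, 6.4.
Cumulative: 19.4, 30.3, 35.7, 46.3, 50.6, 57.0.
The total first reaches 37 DD on day 4.

day 4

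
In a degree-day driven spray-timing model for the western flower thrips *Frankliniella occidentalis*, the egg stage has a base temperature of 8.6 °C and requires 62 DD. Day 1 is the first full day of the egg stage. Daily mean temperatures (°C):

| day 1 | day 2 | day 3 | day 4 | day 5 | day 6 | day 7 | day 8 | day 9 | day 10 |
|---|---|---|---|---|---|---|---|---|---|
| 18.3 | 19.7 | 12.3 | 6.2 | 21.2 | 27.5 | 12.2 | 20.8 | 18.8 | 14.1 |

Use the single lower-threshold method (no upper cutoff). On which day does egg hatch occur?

day 8

Daily DD above 8.6 °C: 9.7, 11.1, 3.7, 0.0, 12.6, 18.9, 3.6, 12.2, 10.2, 5.5.
Cumulative: 9.7, 20.8, 24.5, 24.5, 37.1, 56.0, 59.6, 71.8, 82.0, 87.5.
The total first reaches 62 DD on day 8.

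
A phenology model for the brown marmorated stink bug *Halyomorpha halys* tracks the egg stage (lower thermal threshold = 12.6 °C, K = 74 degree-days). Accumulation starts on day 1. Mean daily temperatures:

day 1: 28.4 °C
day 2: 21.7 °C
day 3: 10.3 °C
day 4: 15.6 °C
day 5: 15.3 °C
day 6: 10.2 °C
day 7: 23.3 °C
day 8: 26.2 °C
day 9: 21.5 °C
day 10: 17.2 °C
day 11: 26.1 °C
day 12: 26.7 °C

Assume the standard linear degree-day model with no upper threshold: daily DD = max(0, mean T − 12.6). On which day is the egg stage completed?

Daily DD above 12.6 °C: 15.8, 9.1, 0.0, 3.0, 2.7, 0.0, 10.7, 13.6, 8.9, 4.6, 13.5, 14.1.
Cumulative: 15.8, 24.9, 24.9, 27.9, 30.6, 30.6, 41.3, 54.9, 63.8, 68.4, 81.9, 96.0.
The total first reaches 74 DD on day 11.

day 11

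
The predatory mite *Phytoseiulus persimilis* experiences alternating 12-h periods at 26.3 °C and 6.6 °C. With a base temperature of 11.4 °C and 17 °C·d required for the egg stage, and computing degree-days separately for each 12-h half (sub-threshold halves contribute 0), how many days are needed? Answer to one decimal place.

2.3 days

Day half: max(0, 26.3 − 11.4) × 0.5 = 14.9 × 0.5 = 7.45 DD.
Night half: max(0, 6.6 − 11.4) × 0.5 = 0.0 × 0.5 = 0.00 DD.
Per 24 h: 7.45 DD/day.
Duration = 17 / 7.45 = 2.282 ≈ 2.3 days.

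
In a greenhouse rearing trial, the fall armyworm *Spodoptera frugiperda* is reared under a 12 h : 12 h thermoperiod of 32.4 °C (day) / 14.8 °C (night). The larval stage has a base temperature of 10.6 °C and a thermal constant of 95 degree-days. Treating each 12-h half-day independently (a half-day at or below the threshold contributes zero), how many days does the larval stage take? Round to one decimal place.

Day half: max(0, 32.4 − 10.6) × 0.5 = 21.8 × 0.5 = 10.90 DD.
Night half: max(0, 14.8 − 10.6) × 0.5 = 4.2 × 0.5 = 2.10 DD.
Per 24 h: 13.00 DD/day.
Duration = 95 / 13.00 = 7.308 ≈ 7.3 days.

7.3 days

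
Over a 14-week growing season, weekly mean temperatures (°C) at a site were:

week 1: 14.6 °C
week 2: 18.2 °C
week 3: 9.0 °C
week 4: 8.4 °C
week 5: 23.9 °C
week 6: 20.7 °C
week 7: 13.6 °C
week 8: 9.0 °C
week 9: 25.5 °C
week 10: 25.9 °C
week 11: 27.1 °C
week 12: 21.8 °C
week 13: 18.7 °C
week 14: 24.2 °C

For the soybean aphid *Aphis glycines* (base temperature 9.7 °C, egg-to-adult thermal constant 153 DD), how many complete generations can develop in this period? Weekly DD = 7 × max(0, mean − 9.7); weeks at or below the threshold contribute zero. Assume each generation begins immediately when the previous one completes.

Weekly DD (7 × max(0, T̄ − 9.7)): 34.3, 59.5, 0.0, 0.0, 99.4, 77.0, 27.3, 0.0, 110.6, 113.4, 121.8, 84.7, 63.0, 101.5.
Season total = 892.5 DD.
Complete generations = ⌊892.5 / 153⌋ = 5.

5 generations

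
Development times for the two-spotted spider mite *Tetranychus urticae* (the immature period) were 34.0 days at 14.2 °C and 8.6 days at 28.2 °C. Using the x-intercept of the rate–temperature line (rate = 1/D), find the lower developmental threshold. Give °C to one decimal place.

9.5 °C

Under the model K = D·(T − T_b), so D₁·(T₁ − T_b) = D₂·(T₂ − T_b).
34.0·(14.2 − T_b) = 8.6·(28.2 − T_b)
T_b = (34.0·14.2 − 8.6·28.2) / (34.0 − 8.6) = 240.28 / 25.4 = 9.460 °C ≈ 9.5 °C.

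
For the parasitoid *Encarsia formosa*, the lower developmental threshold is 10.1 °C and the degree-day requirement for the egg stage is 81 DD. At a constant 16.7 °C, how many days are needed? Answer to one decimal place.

12.3 days

Daily accumulation = 16.7 − 10.1 = 6.6 DD/day.
Duration = 81 / 6.6 = 12.273 ≈ 12.3 days.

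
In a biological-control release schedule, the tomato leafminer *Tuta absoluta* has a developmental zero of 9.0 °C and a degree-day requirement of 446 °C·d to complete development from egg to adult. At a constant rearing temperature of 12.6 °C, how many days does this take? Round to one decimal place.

123.9 days

Daily accumulation = 12.6 − 9.0 = 3.6 DD/day.
Duration = 446 / 3.6 = 123.889 ≈ 123.9 days.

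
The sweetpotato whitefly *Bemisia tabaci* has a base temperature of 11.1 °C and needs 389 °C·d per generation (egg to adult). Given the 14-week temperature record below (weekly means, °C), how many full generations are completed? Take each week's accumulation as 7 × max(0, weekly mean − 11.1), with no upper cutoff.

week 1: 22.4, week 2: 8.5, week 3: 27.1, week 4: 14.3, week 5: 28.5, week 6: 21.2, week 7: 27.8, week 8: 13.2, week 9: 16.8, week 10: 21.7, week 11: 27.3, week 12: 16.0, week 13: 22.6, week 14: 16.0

2 generations

Weekly DD (7 × max(0, T̄ − 11.1)): 79.1, 0.0, 112.0, 22.4, 121.8, 70.7, 116.9, 14.7, 39.9, 74.2, 113.4, 34.3, 80.5, 34.3.
Season total = 914.2 DD.
Complete generations = ⌊914.2 / 389⌋ = 2.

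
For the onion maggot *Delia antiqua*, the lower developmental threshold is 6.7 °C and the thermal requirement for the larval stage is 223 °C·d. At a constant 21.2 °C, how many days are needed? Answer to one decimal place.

15.4 days

Daily accumulation = 21.2 − 6.7 = 14.5 DD/day.
Duration = 223 / 14.5 = 15.379 ≈ 15.4 days.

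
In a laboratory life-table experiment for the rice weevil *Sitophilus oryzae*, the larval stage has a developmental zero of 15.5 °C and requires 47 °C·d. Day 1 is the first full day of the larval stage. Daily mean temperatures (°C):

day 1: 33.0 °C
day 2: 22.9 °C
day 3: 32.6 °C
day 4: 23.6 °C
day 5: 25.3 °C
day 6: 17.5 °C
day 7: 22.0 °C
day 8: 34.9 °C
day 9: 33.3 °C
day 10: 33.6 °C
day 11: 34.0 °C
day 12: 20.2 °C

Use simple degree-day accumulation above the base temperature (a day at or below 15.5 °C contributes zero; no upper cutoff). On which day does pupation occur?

Daily DD above 15.5 °C: 17.5, 7.4, 17.1, 8.1, 9.8, 2.0, 6.5, 19.4, 17.8, 18.1, 18.5, 4.7.
Cumulative: 17.5, 24.9, 42.0, 50.1, 59.9, 61.9, 68.4, 87.8, 105.6, 123.7, 142.2, 146.9.
The total first reaches 47 DD on day 4.

day 4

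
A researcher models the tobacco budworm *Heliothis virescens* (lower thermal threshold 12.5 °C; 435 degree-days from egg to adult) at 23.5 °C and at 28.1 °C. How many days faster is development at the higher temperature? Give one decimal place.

11.7 days

At 23.5 °C: 435 / (23.5 − 12.5) = 435 / 11.0 = 39.545 d.
At 28.1 °C: 435 / (28.1 − 12.5) = 435 / 15.6 = 27.885 d.
Difference = |39.545 − 27.885| = 11.661 ≈ 11.7 days.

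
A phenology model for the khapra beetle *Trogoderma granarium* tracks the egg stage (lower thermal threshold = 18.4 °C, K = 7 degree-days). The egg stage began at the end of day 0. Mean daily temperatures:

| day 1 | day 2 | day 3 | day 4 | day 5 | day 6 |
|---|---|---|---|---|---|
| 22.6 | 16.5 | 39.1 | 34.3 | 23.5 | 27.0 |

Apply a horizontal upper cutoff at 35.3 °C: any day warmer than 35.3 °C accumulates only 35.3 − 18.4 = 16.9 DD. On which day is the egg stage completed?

Daily DD above 18.4 °C (capped at 16.9): 4.2, 0.0, 16.9, 15.9, 5.1, 8.6.
Cumulative: 4.2, 4.2, 21.1, 37.0, 42.1, 50.7.
The total first reaches 7 DD on day 3.

day 3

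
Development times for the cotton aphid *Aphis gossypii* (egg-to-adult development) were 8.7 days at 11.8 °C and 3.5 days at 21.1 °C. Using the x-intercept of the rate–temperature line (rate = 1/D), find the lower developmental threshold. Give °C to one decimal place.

Under the model K = D·(T − T_b), so D₁·(T₁ − T_b) = D₂·(T₂ − T_b).
8.7·(11.8 − T_b) = 3.5·(21.1 − T_b)
T_b = (8.7·11.8 − 3.5·21.1) / (8.7 − 3.5) = 28.81 / 5.2 = 5.540 °C ≈ 5.5 °C.

5.5 °C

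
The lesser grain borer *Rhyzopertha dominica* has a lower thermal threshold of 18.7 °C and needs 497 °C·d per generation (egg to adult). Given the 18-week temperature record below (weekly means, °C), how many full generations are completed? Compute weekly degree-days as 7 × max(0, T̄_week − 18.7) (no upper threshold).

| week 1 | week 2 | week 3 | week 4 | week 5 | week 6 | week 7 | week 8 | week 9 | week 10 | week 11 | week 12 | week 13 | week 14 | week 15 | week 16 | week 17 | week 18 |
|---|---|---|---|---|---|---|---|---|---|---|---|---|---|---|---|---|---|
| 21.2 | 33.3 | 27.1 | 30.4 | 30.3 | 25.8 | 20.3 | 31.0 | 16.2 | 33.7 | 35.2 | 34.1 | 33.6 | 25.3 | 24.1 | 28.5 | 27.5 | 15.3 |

2 generations

Weekly DD (7 × max(0, T̄ − 18.7)): 17.5, 102.2, 58.8, 81.9, 81.2, 49.7, 11.2, 86.1, 0.0, 105.0, 115.5, 107.8, 104.3, 46.2, 37.8, 68.6, 61.6, 0.0.
Season total = 1135.4 DD.
Complete generations = ⌊1135.4 / 497⌋ = 2.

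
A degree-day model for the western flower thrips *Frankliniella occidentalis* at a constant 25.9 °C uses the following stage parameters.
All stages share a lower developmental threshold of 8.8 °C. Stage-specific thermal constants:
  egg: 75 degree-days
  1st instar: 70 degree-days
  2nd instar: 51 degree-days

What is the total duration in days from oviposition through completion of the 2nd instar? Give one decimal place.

11.5 days

Daily accumulation at 25.9 °C = 25.9 − 8.8 = 17.1 DD/day.
Total K = 75 + 70 + 51 = 196 DD.
Total duration = 196 / 17.1 = 11.462 ≈ 11.5 days.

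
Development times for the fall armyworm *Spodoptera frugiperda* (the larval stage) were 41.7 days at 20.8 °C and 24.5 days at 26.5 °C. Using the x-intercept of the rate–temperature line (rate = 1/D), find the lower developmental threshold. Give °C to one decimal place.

12.7 °C

Equal thermal constants: D₁(T₁ − T_b) = D₂(T₂ − T_b).
41.7·(20.8 − T_b) = 24.5·(26.5 − T_b)
T_b = (41.7·20.8 − 24.5·26.5) / (41.7 − 24.5) = 218.11 / 17.2 = 12.681 °C ≈ 12.7 °C.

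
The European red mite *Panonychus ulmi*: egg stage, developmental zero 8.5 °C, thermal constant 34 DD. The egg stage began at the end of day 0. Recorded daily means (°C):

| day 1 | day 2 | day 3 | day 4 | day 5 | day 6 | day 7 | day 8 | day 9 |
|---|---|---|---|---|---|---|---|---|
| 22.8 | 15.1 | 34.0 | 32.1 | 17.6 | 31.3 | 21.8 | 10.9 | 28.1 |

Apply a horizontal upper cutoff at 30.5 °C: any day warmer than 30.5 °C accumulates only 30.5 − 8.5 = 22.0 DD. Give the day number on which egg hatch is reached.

Daily DD above 8.5 °C (capped at 22.0): 14.3, 6.6, 22.0, 22.0, 9.1, 22.0, 13.3, 2.4, 19.6.
Cumulative: 14.3, 20.9, 42.9, 64.9, 74.0, 96.0, 109.3, 111.7, 131.3.
The total first reaches 34 DD on day 3.

day 3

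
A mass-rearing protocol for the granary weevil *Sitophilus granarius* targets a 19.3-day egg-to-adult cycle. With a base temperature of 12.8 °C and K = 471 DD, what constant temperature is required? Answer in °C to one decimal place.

37.2 °C

Required daily accumulation = 471 / 19.3 = 24.404 DD/day.
T = T_base + 24.404 = 12.8 + 24.404 = 37.204 ≈ 37.2 °C.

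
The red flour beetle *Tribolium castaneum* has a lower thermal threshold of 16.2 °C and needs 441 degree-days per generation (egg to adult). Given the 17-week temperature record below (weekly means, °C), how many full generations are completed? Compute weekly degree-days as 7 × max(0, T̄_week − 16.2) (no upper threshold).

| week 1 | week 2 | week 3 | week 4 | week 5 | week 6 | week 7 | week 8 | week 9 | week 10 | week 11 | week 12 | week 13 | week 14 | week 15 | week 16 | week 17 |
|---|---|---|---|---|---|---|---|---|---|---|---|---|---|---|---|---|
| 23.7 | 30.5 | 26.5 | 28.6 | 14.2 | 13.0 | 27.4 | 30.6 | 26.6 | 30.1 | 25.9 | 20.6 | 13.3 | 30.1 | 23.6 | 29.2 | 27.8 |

2 generations

Weekly DD (7 × max(0, T̄ − 16.2)): 52.5, 100.1, 72.1, 86.8, 0.0, 0.0, 78.4, 100.8, 72.8, 97.3, 67.9, 30.8, 0.0, 97.3, 51.8, 91.0, 81.2.
Season total = 1080.8 DD.
Complete generations = ⌊1080.8 / 441⌋ = 2.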